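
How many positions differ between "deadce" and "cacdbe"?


Comparing "deadce" and "cacdbe" position by position:
  Position 0: 'd' vs 'c' => DIFFER
  Position 1: 'e' vs 'a' => DIFFER
  Position 2: 'a' vs 'c' => DIFFER
  Position 3: 'd' vs 'd' => same
  Position 4: 'c' vs 'b' => DIFFER
  Position 5: 'e' vs 'e' => same
Positions that differ: 4

4


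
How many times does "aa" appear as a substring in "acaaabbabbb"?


Searching for "aa" in "acaaabbabbb"
Scanning each position:
  Position 0: "ac" => no
  Position 1: "ca" => no
  Position 2: "aa" => MATCH
  Position 3: "aa" => MATCH
  Position 4: "ab" => no
  Position 5: "bb" => no
  Position 6: "ba" => no
  Position 7: "ab" => no
  Position 8: "bb" => no
  Position 9: "bb" => no
Total occurrences: 2

2


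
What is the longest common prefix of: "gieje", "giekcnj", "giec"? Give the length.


Words: gieje, giekcnj, giec
  Position 0: all 'g' => match
  Position 1: all 'i' => match
  Position 2: all 'e' => match
  Position 3: ('j', 'k', 'c') => mismatch, stop
LCP = "gie" (length 3)

3


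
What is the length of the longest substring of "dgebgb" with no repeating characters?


Input: "dgebgb"
Sliding window (track last position of each char):
  Position 0 ('d'): window [0,0] length 1 -- new best
  Position 1 ('g'): window [0,1] length 2 -- new best
  Position 2 ('e'): window [0,2] length 3 -- new best
  Position 3 ('b'): window [0,3] length 4 -- new best
  Position 4 ('g'): repeat (last at 1), move window start to 2
  Position 4 ('g'): window [2,4] length 3
  Position 5 ('b'): repeat (last at 3), move window start to 4
  Position 5 ('b'): window [4,5] length 2
Longest substring with no repeats: "dgeb" with length 4

4


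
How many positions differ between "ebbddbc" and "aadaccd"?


Comparing "ebbddbc" and "aadaccd" position by position:
  Position 0: 'e' vs 'a' => DIFFER
  Position 1: 'b' vs 'a' => DIFFER
  Position 2: 'b' vs 'd' => DIFFER
  Position 3: 'd' vs 'a' => DIFFER
  Position 4: 'd' vs 'c' => DIFFER
  Position 5: 'b' vs 'c' => DIFFER
  Position 6: 'c' vs 'd' => DIFFER
Positions that differ: 7

7


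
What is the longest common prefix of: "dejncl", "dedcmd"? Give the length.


Words: dejncl, dedcmd
  Position 0: all 'd' => match
  Position 1: all 'e' => match
  Position 2: ('j', 'd') => mismatch, stop
LCP = "de" (length 2)

2


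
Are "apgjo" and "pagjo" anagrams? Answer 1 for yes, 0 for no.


Strings: "apgjo", "pagjo"
Sorted first:  agjop
Sorted second: agjop
Sorted forms match => anagrams

1


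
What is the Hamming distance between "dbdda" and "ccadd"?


Comparing "dbdda" and "ccadd" position by position:
  Position 0: 'd' vs 'c' => differ
  Position 1: 'b' vs 'c' => differ
  Position 2: 'd' vs 'a' => differ
  Position 3: 'd' vs 'd' => same
  Position 4: 'a' vs 'd' => differ
Total differences (Hamming distance): 4

4


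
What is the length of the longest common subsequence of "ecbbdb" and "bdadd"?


LCS of "ecbbdb" and "bdadd"
DP table:
           b    d    a    d    d
      0    0    0    0    0    0
  e   0    0    0    0    0    0
  c   0    0    0    0    0    0
  b   0    1    1    1    1    1
  b   0    1    1    1    1    1
  d   0    1    2    2    2    2
  b   0    1    2    2    2    2
LCS length = dp[6][5] = 2

2


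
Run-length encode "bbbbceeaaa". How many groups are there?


Input: bbbbceeaaa
Scanning for consecutive runs:
  Group 1: 'b' x 4 (positions 0-3)
  Group 2: 'c' x 1 (positions 4-4)
  Group 3: 'e' x 2 (positions 5-6)
  Group 4: 'a' x 3 (positions 7-9)
Total groups: 4

4


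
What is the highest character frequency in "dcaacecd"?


Input: dcaacecd
Character counts:
  'a': 2
  'c': 3
  'd': 2
  'e': 1
Maximum frequency: 3

3


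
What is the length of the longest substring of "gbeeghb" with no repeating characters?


Input: "gbeeghb"
Sliding window (track last position of each char):
  Position 0 ('g'): window [0,0] length 1 -- new best
  Position 1 ('b'): window [0,1] length 2 -- new best
  Position 2 ('e'): window [0,2] length 3 -- new best
  Position 3 ('e'): repeat (last at 2), move window start to 3
  Position 3 ('e'): window [3,3] length 1
  Position 4 ('g'): window [3,4] length 2
  Position 5 ('h'): window [3,5] length 3
  Position 6 ('b'): window [3,6] length 4 -- new best
Longest substring with no repeats: "eghb" with length 4

4


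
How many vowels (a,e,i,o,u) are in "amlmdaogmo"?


Input: amlmdaogmo
Checking each character:
  'a' at position 0: vowel (running total: 1)
  'm' at position 1: consonant
  'l' at position 2: consonant
  'm' at position 3: consonant
  'd' at position 4: consonant
  'a' at position 5: vowel (running total: 2)
  'o' at position 6: vowel (running total: 3)
  'g' at position 7: consonant
  'm' at position 8: consonant
  'o' at position 9: vowel (running total: 4)
Total vowels: 4

4


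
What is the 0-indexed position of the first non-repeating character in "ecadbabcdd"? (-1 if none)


Input: ecadbabcdd
Character frequencies:
  'a': 2
  'b': 2
  'c': 2
  'd': 3
  'e': 1
Scanning left to right for freq == 1:
  Position 0 ('e'): unique! => answer = 0

0


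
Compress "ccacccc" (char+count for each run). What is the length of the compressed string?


Input: ccacccc
Runs:
  'c' x 2 => "c2"
  'a' x 1 => "a1"
  'c' x 4 => "c4"
Compressed: "c2a1c4"
Compressed length: 6

6


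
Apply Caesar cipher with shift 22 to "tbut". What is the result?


Caesar cipher: shift "tbut" by 22
  't' (pos 19) + 22 = pos 15 = 'p'
  'b' (pos 1) + 22 = pos 23 = 'x'
  'u' (pos 20) + 22 = pos 16 = 'q'
  't' (pos 19) + 22 = pos 15 = 'p'
Result: pxqp

pxqp


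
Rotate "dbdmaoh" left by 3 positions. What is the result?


Input: "dbdmaoh", rotate left by 3
First 3 characters: "dbd"
Remaining characters: "maoh"
Concatenate remaining + first: "maoh" + "dbd" = "maohdbd"

maohdbd


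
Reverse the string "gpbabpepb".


Input: gpbabpepb
Reading characters right to left:
  Position 8: 'b'
  Position 7: 'p'
  Position 6: 'e'
  Position 5: 'p'
  Position 4: 'b'
  Position 3: 'a'
  Position 2: 'b'
  Position 1: 'p'
  Position 0: 'g'
Reversed: bpepbabpg

bpepbabpg


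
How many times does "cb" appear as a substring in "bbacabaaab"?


Searching for "cb" in "bbacabaaab"
Scanning each position:
  Position 0: "bb" => no
  Position 1: "ba" => no
  Position 2: "ac" => no
  Position 3: "ca" => no
  Position 4: "ab" => no
  Position 5: "ba" => no
  Position 6: "aa" => no
  Position 7: "aa" => no
  Position 8: "ab" => no
Total occurrences: 0

0


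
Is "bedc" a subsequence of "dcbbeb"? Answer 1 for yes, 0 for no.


Check if "bedc" is a subsequence of "dcbbeb"
Greedy scan:
  Position 0 ('d'): no match needed
  Position 1 ('c'): no match needed
  Position 2 ('b'): matches sub[0] = 'b'
  Position 3 ('b'): no match needed
  Position 4 ('e'): matches sub[1] = 'e'
  Position 5 ('b'): no match needed
Only matched 2/4 characters => not a subsequence

0


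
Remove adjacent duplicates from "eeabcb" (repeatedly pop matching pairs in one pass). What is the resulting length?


Input: eeabcb
Stack-based adjacent duplicate removal:
  Read 'e': push. Stack: e
  Read 'e': matches stack top 'e' => pop. Stack: (empty)
  Read 'a': push. Stack: a
  Read 'b': push. Stack: ab
  Read 'c': push. Stack: abc
  Read 'b': push. Stack: abcb
Final stack: "abcb" (length 4)

4


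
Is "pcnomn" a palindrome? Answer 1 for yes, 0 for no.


Input: pcnomn
Reversed: nmoncp
  Compare pos 0 ('p') with pos 5 ('n'): MISMATCH
  Compare pos 1 ('c') with pos 4 ('m'): MISMATCH
  Compare pos 2 ('n') with pos 3 ('o'): MISMATCH
Result: not a palindrome

0


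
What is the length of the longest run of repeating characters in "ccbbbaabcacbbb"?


Input: "ccbbbaabcacbbb"
Scanning for longest run:
  Position 1 ('c'): continues run of 'c', length=2
  Position 2 ('b'): new char, reset run to 1
  Position 3 ('b'): continues run of 'b', length=2
  Position 4 ('b'): continues run of 'b', length=3
  Position 5 ('a'): new char, reset run to 1
  Position 6 ('a'): continues run of 'a', length=2
  Position 7 ('b'): new char, reset run to 1
  Position 8 ('c'): new char, reset run to 1
  Position 9 ('a'): new char, reset run to 1
  Position 10 ('c'): new char, reset run to 1
  Position 11 ('b'): new char, reset run to 1
  Position 12 ('b'): continues run of 'b', length=2
  Position 13 ('b'): continues run of 'b', length=3
Longest run: 'b' with length 3

3


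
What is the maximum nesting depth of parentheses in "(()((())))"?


Input: "(()((())))"
Tracking depth:
  Position 0 '(': depth becomes 1
  Position 1 '(': depth becomes 2
  Position 2 ')': depth becomes 1
  Position 3 '(': depth becomes 2
  Position 4 '(': depth becomes 3
  Position 5 '(': depth becomes 4
  Position 6 ')': depth becomes 3
  Position 7 ')': depth becomes 2
  Position 8 ')': depth becomes 1
  Position 9 ')': depth becomes 0
Maximum depth reached: 4

4


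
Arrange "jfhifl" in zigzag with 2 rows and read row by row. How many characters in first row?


Zigzag "jfhifl" into 2 rows:
Placing characters:
  'j' => row 0
  'f' => row 1
  'h' => row 0
  'i' => row 1
  'f' => row 0
  'l' => row 1
Rows:
  Row 0: "jhf"
  Row 1: "fil"
First row length: 3

3


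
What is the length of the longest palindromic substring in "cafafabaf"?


Input: "cafafabaf"
Checking substrings for palindromes:
  [1:6] "afafa" (len 5) => palindrome
  [4:9] "fabaf" (len 5) => palindrome
  [1:4] "afa" (len 3) => palindrome
  [2:5] "faf" (len 3) => palindrome
  [3:6] "afa" (len 3) => palindrome
  [5:8] "aba" (len 3) => palindrome
Longest palindromic substring: "afafa" with length 5

5


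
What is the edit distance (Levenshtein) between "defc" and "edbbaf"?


Computing edit distance: "defc" -> "edbbaf"
DP table:
           e    d    b    b    a    f
      0    1    2    3    4    5    6
  d   1    1    1    2    3    4    5
  e   2    1    2    2    3    4    5
  f   3    2    2    3    3    4    4
  c   4    3    3    3    4    4    5
Edit distance = dp[4][6] = 5

5


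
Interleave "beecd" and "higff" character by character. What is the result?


Interleaving "beecd" and "higff":
  Position 0: 'b' from first, 'h' from second => "bh"
  Position 1: 'e' from first, 'i' from second => "ei"
  Position 2: 'e' from first, 'g' from second => "eg"
  Position 3: 'c' from first, 'f' from second => "cf"
  Position 4: 'd' from first, 'f' from second => "df"
Result: bheiegcfdf

bheiegcfdf


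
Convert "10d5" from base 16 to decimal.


Input: "10d5" in base 16
Positional expansion:
  Digit '1' (value 1) x 16^3 = 4096
  Digit '0' (value 0) x 16^2 = 0
  Digit 'd' (value 13) x 16^1 = 208
  Digit '5' (value 5) x 16^0 = 5
Sum = 4309

4309


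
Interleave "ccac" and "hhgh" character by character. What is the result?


Interleaving "ccac" and "hhgh":
  Position 0: 'c' from first, 'h' from second => "ch"
  Position 1: 'c' from first, 'h' from second => "ch"
  Position 2: 'a' from first, 'g' from second => "ag"
  Position 3: 'c' from first, 'h' from second => "ch"
Result: chchagch

chchagch


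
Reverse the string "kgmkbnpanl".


Input: kgmkbnpanl
Reading characters right to left:
  Position 9: 'l'
  Position 8: 'n'
  Position 7: 'a'
  Position 6: 'p'
  Position 5: 'n'
  Position 4: 'b'
  Position 3: 'k'
  Position 2: 'm'
  Position 1: 'g'
  Position 0: 'k'
Reversed: lnapnbkmgk

lnapnbkmgk


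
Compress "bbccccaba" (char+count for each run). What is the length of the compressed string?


Input: bbccccaba
Runs:
  'b' x 2 => "b2"
  'c' x 4 => "c4"
  'a' x 1 => "a1"
  'b' x 1 => "b1"
  'a' x 1 => "a1"
Compressed: "b2c4a1b1a1"
Compressed length: 10

10


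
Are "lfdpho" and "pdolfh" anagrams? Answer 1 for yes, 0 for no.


Strings: "lfdpho", "pdolfh"
Sorted first:  dfhlop
Sorted second: dfhlop
Sorted forms match => anagrams

1


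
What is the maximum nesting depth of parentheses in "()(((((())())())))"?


Input: "()(((((())())())))"
Tracking depth:
  Position 0 '(': depth becomes 1
  Position 1 ')': depth becomes 0
  Position 2 '(': depth becomes 1
  Position 3 '(': depth becomes 2
  Position 4 '(': depth becomes 3
  Position 5 '(': depth becomes 4
  Position 6 '(': depth becomes 5
  Position 7 '(': depth becomes 6
  Position 8 ')': depth becomes 5
  Position 9 ')': depth becomes 4
  Position 10 '(': depth becomes 5
  Position 11 ')': depth becomes 4
  Position 12 ')': depth becomes 3
  Position 13 '(': depth becomes 4
  Position 14 ')': depth becomes 3
  Position 15 ')': depth becomes 2
  Position 16 ')': depth becomes 1
  Position 17 ')': depth becomes 0
Maximum depth reached: 6

6


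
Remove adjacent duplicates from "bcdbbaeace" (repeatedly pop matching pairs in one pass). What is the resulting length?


Input: bcdbbaeace
Stack-based adjacent duplicate removal:
  Read 'b': push. Stack: b
  Read 'c': push. Stack: bc
  Read 'd': push. Stack: bcd
  Read 'b': push. Stack: bcdb
  Read 'b': matches stack top 'b' => pop. Stack: bcd
  Read 'a': push. Stack: bcda
  Read 'e': push. Stack: bcdae
  Read 'a': push. Stack: bcdaea
  Read 'c': push. Stack: bcdaeac
  Read 'e': push. Stack: bcdaeace
Final stack: "bcdaeace" (length 8)

8


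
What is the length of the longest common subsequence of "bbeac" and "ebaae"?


LCS of "bbeac" and "ebaae"
DP table:
           e    b    a    a    e
      0    0    0    0    0    0
  b   0    0    1    1    1    1
  b   0    0    1    1    1    1
  e   0    1    1    1    1    2
  a   0    1    1    2    2    2
  c   0    1    1    2    2    2
LCS length = dp[5][5] = 2

2


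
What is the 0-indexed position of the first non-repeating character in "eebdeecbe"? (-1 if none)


Input: eebdeecbe
Character frequencies:
  'b': 2
  'c': 1
  'd': 1
  'e': 5
Scanning left to right for freq == 1:
  Position 0 ('e'): freq=5, skip
  Position 1 ('e'): freq=5, skip
  Position 2 ('b'): freq=2, skip
  Position 3 ('d'): unique! => answer = 3

3


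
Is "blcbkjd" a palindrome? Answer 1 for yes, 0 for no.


Input: blcbkjd
Reversed: djkbclb
  Compare pos 0 ('b') with pos 6 ('d'): MISMATCH
  Compare pos 1 ('l') with pos 5 ('j'): MISMATCH
  Compare pos 2 ('c') with pos 4 ('k'): MISMATCH
Result: not a palindrome

0


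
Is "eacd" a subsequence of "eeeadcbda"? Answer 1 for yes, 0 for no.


Check if "eacd" is a subsequence of "eeeadcbda"
Greedy scan:
  Position 0 ('e'): matches sub[0] = 'e'
  Position 1 ('e'): no match needed
  Position 2 ('e'): no match needed
  Position 3 ('a'): matches sub[1] = 'a'
  Position 4 ('d'): no match needed
  Position 5 ('c'): matches sub[2] = 'c'
  Position 6 ('b'): no match needed
  Position 7 ('d'): matches sub[3] = 'd'
  Position 8 ('a'): no match needed
All 4 characters matched => is a subsequence

1


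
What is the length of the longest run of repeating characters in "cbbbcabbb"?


Input: "cbbbcabbb"
Scanning for longest run:
  Position 1 ('b'): new char, reset run to 1
  Position 2 ('b'): continues run of 'b', length=2
  Position 3 ('b'): continues run of 'b', length=3
  Position 4 ('c'): new char, reset run to 1
  Position 5 ('a'): new char, reset run to 1
  Position 6 ('b'): new char, reset run to 1
  Position 7 ('b'): continues run of 'b', length=2
  Position 8 ('b'): continues run of 'b', length=3
Longest run: 'b' with length 3

3


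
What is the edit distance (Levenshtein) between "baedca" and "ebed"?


Computing edit distance: "baedca" -> "ebed"
DP table:
           e    b    e    d
      0    1    2    3    4
  b   1    1    1    2    3
  a   2    2    2    2    3
  e   3    2    3    2    3
  d   4    3    3    3    2
  c   5    4    4    4    3
  a   6    5    5    5    4
Edit distance = dp[6][4] = 4

4


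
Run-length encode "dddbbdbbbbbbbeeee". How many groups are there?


Input: dddbbdbbbbbbbeeee
Scanning for consecutive runs:
  Group 1: 'd' x 3 (positions 0-2)
  Group 2: 'b' x 2 (positions 3-4)
  Group 3: 'd' x 1 (positions 5-5)
  Group 4: 'b' x 7 (positions 6-12)
  Group 5: 'e' x 4 (positions 13-16)
Total groups: 5

5


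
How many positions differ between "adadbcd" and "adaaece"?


Comparing "adadbcd" and "adaaece" position by position:
  Position 0: 'a' vs 'a' => same
  Position 1: 'd' vs 'd' => same
  Position 2: 'a' vs 'a' => same
  Position 3: 'd' vs 'a' => DIFFER
  Position 4: 'b' vs 'e' => DIFFER
  Position 5: 'c' vs 'c' => same
  Position 6: 'd' vs 'e' => DIFFER
Positions that differ: 3

3


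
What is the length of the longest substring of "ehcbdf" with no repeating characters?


Input: "ehcbdf"
Sliding window (track last position of each char):
  Position 0 ('e'): window [0,0] length 1 -- new best
  Position 1 ('h'): window [0,1] length 2 -- new best
  Position 2 ('c'): window [0,2] length 3 -- new best
  Position 3 ('b'): window [0,3] length 4 -- new best
  Position 4 ('d'): window [0,4] length 5 -- new best
  Position 5 ('f'): window [0,5] length 6 -- new best
Longest substring with no repeats: "ehcbdf" with length 6

6


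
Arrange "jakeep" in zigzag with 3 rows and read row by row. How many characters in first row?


Zigzag "jakeep" into 3 rows:
Placing characters:
  'j' => row 0
  'a' => row 1
  'k' => row 2
  'e' => row 1
  'e' => row 0
  'p' => row 1
Rows:
  Row 0: "je"
  Row 1: "aep"
  Row 2: "k"
First row length: 2

2


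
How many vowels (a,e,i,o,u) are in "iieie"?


Input: iieie
Checking each character:
  'i' at position 0: vowel (running total: 1)
  'i' at position 1: vowel (running total: 2)
  'e' at position 2: vowel (running total: 3)
  'i' at position 3: vowel (running total: 4)
  'e' at position 4: vowel (running total: 5)
Total vowels: 5

5


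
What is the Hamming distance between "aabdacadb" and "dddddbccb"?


Comparing "aabdacadb" and "dddddbccb" position by position:
  Position 0: 'a' vs 'd' => differ
  Position 1: 'a' vs 'd' => differ
  Position 2: 'b' vs 'd' => differ
  Position 3: 'd' vs 'd' => same
  Position 4: 'a' vs 'd' => differ
  Position 5: 'c' vs 'b' => differ
  Position 6: 'a' vs 'c' => differ
  Position 7: 'd' vs 'c' => differ
  Position 8: 'b' vs 'b' => same
Total differences (Hamming distance): 7

7


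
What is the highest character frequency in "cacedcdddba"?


Input: cacedcdddba
Character counts:
  'a': 2
  'b': 1
  'c': 3
  'd': 4
  'e': 1
Maximum frequency: 4

4


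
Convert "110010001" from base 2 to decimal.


Input: "110010001" in base 2
Positional expansion:
  Digit '1' (value 1) x 2^8 = 256
  Digit '1' (value 1) x 2^7 = 128
  Digit '0' (value 0) x 2^6 = 0
  Digit '0' (value 0) x 2^5 = 0
  Digit '1' (value 1) x 2^4 = 16
  Digit '0' (value 0) x 2^3 = 0
  Digit '0' (value 0) x 2^2 = 0
  Digit '0' (value 0) x 2^1 = 0
  Digit '1' (value 1) x 2^0 = 1
Sum = 401

401


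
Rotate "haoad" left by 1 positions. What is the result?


Input: "haoad", rotate left by 1
First 1 characters: "h"
Remaining characters: "aoad"
Concatenate remaining + first: "aoad" + "h" = "aoadh"

aoadh


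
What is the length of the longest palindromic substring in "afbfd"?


Input: "afbfd"
Checking substrings for palindromes:
  [1:4] "fbf" (len 3) => palindrome
Longest palindromic substring: "fbf" with length 3

3


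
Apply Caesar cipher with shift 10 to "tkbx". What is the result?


Caesar cipher: shift "tkbx" by 10
  't' (pos 19) + 10 = pos 3 = 'd'
  'k' (pos 10) + 10 = pos 20 = 'u'
  'b' (pos 1) + 10 = pos 11 = 'l'
  'x' (pos 23) + 10 = pos 7 = 'h'
Result: dulh

dulh


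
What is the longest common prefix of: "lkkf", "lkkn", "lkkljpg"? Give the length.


Words: lkkf, lkkn, lkkljpg
  Position 0: all 'l' => match
  Position 1: all 'k' => match
  Position 2: all 'k' => match
  Position 3: ('f', 'n', 'l') => mismatch, stop
LCP = "lkk" (length 3)

3


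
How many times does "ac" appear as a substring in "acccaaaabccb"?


Searching for "ac" in "acccaaaabccb"
Scanning each position:
  Position 0: "ac" => MATCH
  Position 1: "cc" => no
  Position 2: "cc" => no
  Position 3: "ca" => no
  Position 4: "aa" => no
  Position 5: "aa" => no
  Position 6: "aa" => no
  Position 7: "ab" => no
  Position 8: "bc" => no
  Position 9: "cc" => no
  Position 10: "cb" => no
Total occurrences: 1

1


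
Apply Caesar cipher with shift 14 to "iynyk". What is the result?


Caesar cipher: shift "iynyk" by 14
  'i' (pos 8) + 14 = pos 22 = 'w'
  'y' (pos 24) + 14 = pos 12 = 'm'
  'n' (pos 13) + 14 = pos 1 = 'b'
  'y' (pos 24) + 14 = pos 12 = 'm'
  'k' (pos 10) + 14 = pos 24 = 'y'
Result: wmbmy

wmbmy


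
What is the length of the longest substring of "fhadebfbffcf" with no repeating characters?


Input: "fhadebfbffcf"
Sliding window (track last position of each char):
  Position 0 ('f'): window [0,0] length 1 -- new best
  Position 1 ('h'): window [0,1] length 2 -- new best
  Position 2 ('a'): window [0,2] length 3 -- new best
  Position 3 ('d'): window [0,3] length 4 -- new best
  Position 4 ('e'): window [0,4] length 5 -- new best
  Position 5 ('b'): window [0,5] length 6 -- new best
  Position 6 ('f'): repeat (last at 0), move window start to 1
  Position 6 ('f'): window [1,6] length 6
  Position 7 ('b'): repeat (last at 5), move window start to 6
  Position 7 ('b'): window [6,7] length 2
  Position 8 ('f'): repeat (last at 6), move window start to 7
  Position 8 ('f'): window [7,8] length 2
  Position 9 ('f'): repeat (last at 8), move window start to 9
  Position 9 ('f'): window [9,9] length 1
  Position 10 ('c'): window [9,10] length 2
  Position 11 ('f'): repeat (last at 9), move window start to 10
  Position 11 ('f'): window [10,11] length 2
Longest substring with no repeats: "fhadeb" with length 6

6


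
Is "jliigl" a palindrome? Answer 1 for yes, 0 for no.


Input: jliigl
Reversed: lgiilj
  Compare pos 0 ('j') with pos 5 ('l'): MISMATCH
  Compare pos 1 ('l') with pos 4 ('g'): MISMATCH
  Compare pos 2 ('i') with pos 3 ('i'): match
Result: not a palindrome

0


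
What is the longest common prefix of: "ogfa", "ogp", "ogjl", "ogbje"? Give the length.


Words: ogfa, ogp, ogjl, ogbje
  Position 0: all 'o' => match
  Position 1: all 'g' => match
  Position 2: ('f', 'p', 'j', 'b') => mismatch, stop
LCP = "og" (length 2)

2


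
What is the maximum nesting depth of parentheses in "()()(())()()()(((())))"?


Input: "()()(())()()()(((())))"
Tracking depth:
  Position 0 '(': depth becomes 1
  Position 1 ')': depth becomes 0
  Position 2 '(': depth becomes 1
  Position 3 ')': depth becomes 0
  Position 4 '(': depth becomes 1
  Position 5 '(': depth becomes 2
  Position 6 ')': depth becomes 1
  Position 7 ')': depth becomes 0
  Position 8 '(': depth becomes 1
  Position 9 ')': depth becomes 0
  Position 10 '(': depth becomes 1
  Position 11 ')': depth becomes 0
  Position 12 '(': depth becomes 1
  Position 13 ')': depth becomes 0
  Position 14 '(': depth becomes 1
  Position 15 '(': depth becomes 2
  Position 16 '(': depth becomes 3
  Position 17 '(': depth becomes 4
  Position 18 ')': depth becomes 3
  Position 19 ')': depth becomes 2
  Position 20 ')': depth becomes 1
  Position 21 ')': depth becomes 0
Maximum depth reached: 4

4


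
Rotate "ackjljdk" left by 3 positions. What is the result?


Input: "ackjljdk", rotate left by 3
First 3 characters: "ack"
Remaining characters: "jljdk"
Concatenate remaining + first: "jljdk" + "ack" = "jljdkack"

jljdkack


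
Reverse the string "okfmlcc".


Input: okfmlcc
Reading characters right to left:
  Position 6: 'c'
  Position 5: 'c'
  Position 4: 'l'
  Position 3: 'm'
  Position 2: 'f'
  Position 1: 'k'
  Position 0: 'o'
Reversed: cclmfko

cclmfko


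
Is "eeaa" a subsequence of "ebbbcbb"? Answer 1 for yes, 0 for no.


Check if "eeaa" is a subsequence of "ebbbcbb"
Greedy scan:
  Position 0 ('e'): matches sub[0] = 'e'
  Position 1 ('b'): no match needed
  Position 2 ('b'): no match needed
  Position 3 ('b'): no match needed
  Position 4 ('c'): no match needed
  Position 5 ('b'): no match needed
  Position 6 ('b'): no match needed
Only matched 1/4 characters => not a subsequence

0


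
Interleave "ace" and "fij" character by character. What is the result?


Interleaving "ace" and "fij":
  Position 0: 'a' from first, 'f' from second => "af"
  Position 1: 'c' from first, 'i' from second => "ci"
  Position 2: 'e' from first, 'j' from second => "ej"
Result: afciej

afciej


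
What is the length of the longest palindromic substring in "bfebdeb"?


Input: "bfebdeb"
Checking substrings for palindromes:
  No multi-char palindromic substrings found
Longest palindromic substring: "b" with length 1

1


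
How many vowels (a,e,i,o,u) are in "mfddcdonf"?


Input: mfddcdonf
Checking each character:
  'm' at position 0: consonant
  'f' at position 1: consonant
  'd' at position 2: consonant
  'd' at position 3: consonant
  'c' at position 4: consonant
  'd' at position 5: consonant
  'o' at position 6: vowel (running total: 1)
  'n' at position 7: consonant
  'f' at position 8: consonant
Total vowels: 1

1


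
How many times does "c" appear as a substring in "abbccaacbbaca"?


Searching for "c" in "abbccaacbbaca"
Scanning each position:
  Position 0: "a" => no
  Position 1: "b" => no
  Position 2: "b" => no
  Position 3: "c" => MATCH
  Position 4: "c" => MATCH
  Position 5: "a" => no
  Position 6: "a" => no
  Position 7: "c" => MATCH
  Position 8: "b" => no
  Position 9: "b" => no
  Position 10: "a" => no
  Position 11: "c" => MATCH
  Position 12: "a" => no
Total occurrences: 4

4


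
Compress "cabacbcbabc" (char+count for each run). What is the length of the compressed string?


Input: cabacbcbabc
Runs:
  'c' x 1 => "c1"
  'a' x 1 => "a1"
  'b' x 1 => "b1"
  'a' x 1 => "a1"
  'c' x 1 => "c1"
  'b' x 1 => "b1"
  'c' x 1 => "c1"
  'b' x 1 => "b1"
  'a' x 1 => "a1"
  'b' x 1 => "b1"
  'c' x 1 => "c1"
Compressed: "c1a1b1a1c1b1c1b1a1b1c1"
Compressed length: 22

22


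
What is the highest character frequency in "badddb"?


Input: badddb
Character counts:
  'a': 1
  'b': 2
  'd': 3
Maximum frequency: 3

3


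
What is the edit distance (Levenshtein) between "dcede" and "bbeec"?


Computing edit distance: "dcede" -> "bbeec"
DP table:
           b    b    e    e    c
      0    1    2    3    4    5
  d   1    1    2    3    4    5
  c   2    2    2    3    4    4
  e   3    3    3    2    3    4
  d   4    4    4    3    3    4
  e   5    5    5    4    3    4
Edit distance = dp[5][5] = 4

4


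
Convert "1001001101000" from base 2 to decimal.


Input: "1001001101000" in base 2
Positional expansion:
  Digit '1' (value 1) x 2^12 = 4096
  Digit '0' (value 0) x 2^11 = 0
  Digit '0' (value 0) x 2^10 = 0
  Digit '1' (value 1) x 2^9 = 512
  Digit '0' (value 0) x 2^8 = 0
  Digit '0' (value 0) x 2^7 = 0
  Digit '1' (value 1) x 2^6 = 64
  Digit '1' (value 1) x 2^5 = 32
  Digit '0' (value 0) x 2^4 = 0
  Digit '1' (value 1) x 2^3 = 8
  Digit '0' (value 0) x 2^2 = 0
  Digit '0' (value 0) x 2^1 = 0
  Digit '0' (value 0) x 2^0 = 0
Sum = 4712

4712


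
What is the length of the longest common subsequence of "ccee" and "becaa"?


LCS of "ccee" and "becaa"
DP table:
           b    e    c    a    a
      0    0    0    0    0    0
  c   0    0    0    1    1    1
  c   0    0    0    1    1    1
  e   0    0    1    1    1    1
  e   0    0    1    1    1    1
LCS length = dp[4][5] = 1

1


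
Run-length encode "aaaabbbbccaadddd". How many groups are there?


Input: aaaabbbbccaadddd
Scanning for consecutive runs:
  Group 1: 'a' x 4 (positions 0-3)
  Group 2: 'b' x 4 (positions 4-7)
  Group 3: 'c' x 2 (positions 8-9)
  Group 4: 'a' x 2 (positions 10-11)
  Group 5: 'd' x 4 (positions 12-15)
Total groups: 5

5


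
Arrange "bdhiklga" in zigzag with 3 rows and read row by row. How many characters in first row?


Zigzag "bdhiklga" into 3 rows:
Placing characters:
  'b' => row 0
  'd' => row 1
  'h' => row 2
  'i' => row 1
  'k' => row 0
  'l' => row 1
  'g' => row 2
  'a' => row 1
Rows:
  Row 0: "bk"
  Row 1: "dila"
  Row 2: "hg"
First row length: 2

2


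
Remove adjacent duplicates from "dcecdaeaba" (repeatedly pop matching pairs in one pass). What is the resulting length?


Input: dcecdaeaba
Stack-based adjacent duplicate removal:
  Read 'd': push. Stack: d
  Read 'c': push. Stack: dc
  Read 'e': push. Stack: dce
  Read 'c': push. Stack: dcec
  Read 'd': push. Stack: dcecd
  Read 'a': push. Stack: dcecda
  Read 'e': push. Stack: dcecdae
  Read 'a': push. Stack: dcecdaea
  Read 'b': push. Stack: dcecdaeab
  Read 'a': push. Stack: dcecdaeaba
Final stack: "dcecdaeaba" (length 10)

10


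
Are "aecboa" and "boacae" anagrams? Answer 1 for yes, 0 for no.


Strings: "aecboa", "boacae"
Sorted first:  aabceo
Sorted second: aabceo
Sorted forms match => anagrams

1


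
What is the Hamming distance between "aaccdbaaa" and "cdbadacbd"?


Comparing "aaccdbaaa" and "cdbadacbd" position by position:
  Position 0: 'a' vs 'c' => differ
  Position 1: 'a' vs 'd' => differ
  Position 2: 'c' vs 'b' => differ
  Position 3: 'c' vs 'a' => differ
  Position 4: 'd' vs 'd' => same
  Position 5: 'b' vs 'a' => differ
  Position 6: 'a' vs 'c' => differ
  Position 7: 'a' vs 'b' => differ
  Position 8: 'a' vs 'd' => differ
Total differences (Hamming distance): 8

8


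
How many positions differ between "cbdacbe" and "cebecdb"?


Comparing "cbdacbe" and "cebecdb" position by position:
  Position 0: 'c' vs 'c' => same
  Position 1: 'b' vs 'e' => DIFFER
  Position 2: 'd' vs 'b' => DIFFER
  Position 3: 'a' vs 'e' => DIFFER
  Position 4: 'c' vs 'c' => same
  Position 5: 'b' vs 'd' => DIFFER
  Position 6: 'e' vs 'b' => DIFFER
Positions that differ: 5

5


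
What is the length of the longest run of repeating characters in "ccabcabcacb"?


Input: "ccabcabcacb"
Scanning for longest run:
  Position 1 ('c'): continues run of 'c', length=2
  Position 2 ('a'): new char, reset run to 1
  Position 3 ('b'): new char, reset run to 1
  Position 4 ('c'): new char, reset run to 1
  Position 5 ('a'): new char, reset run to 1
  Position 6 ('b'): new char, reset run to 1
  Position 7 ('c'): new char, reset run to 1
  Position 8 ('a'): new char, reset run to 1
  Position 9 ('c'): new char, reset run to 1
  Position 10 ('b'): new char, reset run to 1
Longest run: 'c' with length 2

2


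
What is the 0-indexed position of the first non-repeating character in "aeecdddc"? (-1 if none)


Input: aeecdddc
Character frequencies:
  'a': 1
  'c': 2
  'd': 3
  'e': 2
Scanning left to right for freq == 1:
  Position 0 ('a'): unique! => answer = 0

0


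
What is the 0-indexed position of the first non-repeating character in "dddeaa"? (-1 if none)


Input: dddeaa
Character frequencies:
  'a': 2
  'd': 3
  'e': 1
Scanning left to right for freq == 1:
  Position 0 ('d'): freq=3, skip
  Position 1 ('d'): freq=3, skip
  Position 2 ('d'): freq=3, skip
  Position 3 ('e'): unique! => answer = 3

3


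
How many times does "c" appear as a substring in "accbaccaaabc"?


Searching for "c" in "accbaccaaabc"
Scanning each position:
  Position 0: "a" => no
  Position 1: "c" => MATCH
  Position 2: "c" => MATCH
  Position 3: "b" => no
  Position 4: "a" => no
  Position 5: "c" => MATCH
  Position 6: "c" => MATCH
  Position 7: "a" => no
  Position 8: "a" => no
  Position 9: "a" => no
  Position 10: "b" => no
  Position 11: "c" => MATCH
Total occurrences: 5

5


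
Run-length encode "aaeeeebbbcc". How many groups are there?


Input: aaeeeebbbcc
Scanning for consecutive runs:
  Group 1: 'a' x 2 (positions 0-1)
  Group 2: 'e' x 4 (positions 2-5)
  Group 3: 'b' x 3 (positions 6-8)
  Group 4: 'c' x 2 (positions 9-10)
Total groups: 4

4


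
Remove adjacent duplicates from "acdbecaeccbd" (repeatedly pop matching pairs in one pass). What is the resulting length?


Input: acdbecaeccbd
Stack-based adjacent duplicate removal:
  Read 'a': push. Stack: a
  Read 'c': push. Stack: ac
  Read 'd': push. Stack: acd
  Read 'b': push. Stack: acdb
  Read 'e': push. Stack: acdbe
  Read 'c': push. Stack: acdbec
  Read 'a': push. Stack: acdbeca
  Read 'e': push. Stack: acdbecae
  Read 'c': push. Stack: acdbecaec
  Read 'c': matches stack top 'c' => pop. Stack: acdbecae
  Read 'b': push. Stack: acdbecaeb
  Read 'd': push. Stack: acdbecaebd
Final stack: "acdbecaebd" (length 10)

10


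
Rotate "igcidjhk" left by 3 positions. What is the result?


Input: "igcidjhk", rotate left by 3
First 3 characters: "igc"
Remaining characters: "idjhk"
Concatenate remaining + first: "idjhk" + "igc" = "idjhkigc"

idjhkigc


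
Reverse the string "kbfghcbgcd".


Input: kbfghcbgcd
Reading characters right to left:
  Position 9: 'd'
  Position 8: 'c'
  Position 7: 'g'
  Position 6: 'b'
  Position 5: 'c'
  Position 4: 'h'
  Position 3: 'g'
  Position 2: 'f'
  Position 1: 'b'
  Position 0: 'k'
Reversed: dcgbchgfbk

dcgbchgfbk


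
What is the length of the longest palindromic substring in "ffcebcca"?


Input: "ffcebcca"
Checking substrings for palindromes:
  [0:2] "ff" (len 2) => palindrome
  [5:7] "cc" (len 2) => palindrome
Longest palindromic substring: "ff" with length 2

2


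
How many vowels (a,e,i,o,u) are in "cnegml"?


Input: cnegml
Checking each character:
  'c' at position 0: consonant
  'n' at position 1: consonant
  'e' at position 2: vowel (running total: 1)
  'g' at position 3: consonant
  'm' at position 4: consonant
  'l' at position 5: consonant
Total vowels: 1

1


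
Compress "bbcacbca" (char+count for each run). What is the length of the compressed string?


Input: bbcacbca
Runs:
  'b' x 2 => "b2"
  'c' x 1 => "c1"
  'a' x 1 => "a1"
  'c' x 1 => "c1"
  'b' x 1 => "b1"
  'c' x 1 => "c1"
  'a' x 1 => "a1"
Compressed: "b2c1a1c1b1c1a1"
Compressed length: 14

14


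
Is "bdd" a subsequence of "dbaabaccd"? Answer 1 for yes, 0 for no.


Check if "bdd" is a subsequence of "dbaabaccd"
Greedy scan:
  Position 0 ('d'): no match needed
  Position 1 ('b'): matches sub[0] = 'b'
  Position 2 ('a'): no match needed
  Position 3 ('a'): no match needed
  Position 4 ('b'): no match needed
  Position 5 ('a'): no match needed
  Position 6 ('c'): no match needed
  Position 7 ('c'): no match needed
  Position 8 ('d'): matches sub[1] = 'd'
Only matched 2/3 characters => not a subsequence

0


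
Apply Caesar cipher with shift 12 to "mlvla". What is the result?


Caesar cipher: shift "mlvla" by 12
  'm' (pos 12) + 12 = pos 24 = 'y'
  'l' (pos 11) + 12 = pos 23 = 'x'
  'v' (pos 21) + 12 = pos 7 = 'h'
  'l' (pos 11) + 12 = pos 23 = 'x'
  'a' (pos 0) + 12 = pos 12 = 'm'
Result: yxhxm

yxhxm


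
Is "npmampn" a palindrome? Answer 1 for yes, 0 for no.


Input: npmampn
Reversed: npmampn
  Compare pos 0 ('n') with pos 6 ('n'): match
  Compare pos 1 ('p') with pos 5 ('p'): match
  Compare pos 2 ('m') with pos 4 ('m'): match
Result: palindrome

1


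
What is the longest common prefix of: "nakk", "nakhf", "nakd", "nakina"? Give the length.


Words: nakk, nakhf, nakd, nakina
  Position 0: all 'n' => match
  Position 1: all 'a' => match
  Position 2: all 'k' => match
  Position 3: ('k', 'h', 'd', 'i') => mismatch, stop
LCP = "nak" (length 3)

3


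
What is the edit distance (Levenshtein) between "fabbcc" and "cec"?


Computing edit distance: "fabbcc" -> "cec"
DP table:
           c    e    c
      0    1    2    3
  f   1    1    2    3
  a   2    2    2    3
  b   3    3    3    3
  b   4    4    4    4
  c   5    4    5    4
  c   6    5    5    5
Edit distance = dp[6][3] = 5

5


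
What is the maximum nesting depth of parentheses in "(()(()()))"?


Input: "(()(()()))"
Tracking depth:
  Position 0 '(': depth becomes 1
  Position 1 '(': depth becomes 2
  Position 2 ')': depth becomes 1
  Position 3 '(': depth becomes 2
  Position 4 '(': depth becomes 3
  Position 5 ')': depth becomes 2
  Position 6 '(': depth becomes 3
  Position 7 ')': depth becomes 2
  Position 8 ')': depth becomes 1
  Position 9 ')': depth becomes 0
Maximum depth reached: 3

3


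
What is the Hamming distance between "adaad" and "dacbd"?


Comparing "adaad" and "dacbd" position by position:
  Position 0: 'a' vs 'd' => differ
  Position 1: 'd' vs 'a' => differ
  Position 2: 'a' vs 'c' => differ
  Position 3: 'a' vs 'b' => differ
  Position 4: 'd' vs 'd' => same
Total differences (Hamming distance): 4

4


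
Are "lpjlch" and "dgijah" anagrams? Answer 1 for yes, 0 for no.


Strings: "lpjlch", "dgijah"
Sorted first:  chjllp
Sorted second: adghij
Differ at position 0: 'c' vs 'a' => not anagrams

0


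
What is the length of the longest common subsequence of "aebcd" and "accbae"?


LCS of "aebcd" and "accbae"
DP table:
           a    c    c    b    a    e
      0    0    0    0    0    0    0
  a   0    1    1    1    1    1    1
  e   0    1    1    1    1    1    2
  b   0    1    1    1    2    2    2
  c   0    1    2    2    2    2    2
  d   0    1    2    2    2    2    2
LCS length = dp[5][6] = 2

2


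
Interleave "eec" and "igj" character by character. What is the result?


Interleaving "eec" and "igj":
  Position 0: 'e' from first, 'i' from second => "ei"
  Position 1: 'e' from first, 'g' from second => "eg"
  Position 2: 'c' from first, 'j' from second => "cj"
Result: eiegcj

eiegcj


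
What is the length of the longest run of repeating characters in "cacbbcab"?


Input: "cacbbcab"
Scanning for longest run:
  Position 1 ('a'): new char, reset run to 1
  Position 2 ('c'): new char, reset run to 1
  Position 3 ('b'): new char, reset run to 1
  Position 4 ('b'): continues run of 'b', length=2
  Position 5 ('c'): new char, reset run to 1
  Position 6 ('a'): new char, reset run to 1
  Position 7 ('b'): new char, reset run to 1
Longest run: 'b' with length 2

2


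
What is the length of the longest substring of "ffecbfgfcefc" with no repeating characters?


Input: "ffecbfgfcefc"
Sliding window (track last position of each char):
  Position 0 ('f'): window [0,0] length 1 -- new best
  Position 1 ('f'): repeat (last at 0), move window start to 1
  Position 1 ('f'): window [1,1] length 1
  Position 2 ('e'): window [1,2] length 2 -- new best
  Position 3 ('c'): window [1,3] length 3 -- new best
  Position 4 ('b'): window [1,4] length 4 -- new best
  Position 5 ('f'): repeat (last at 1), move window start to 2
  Position 5 ('f'): window [2,5] length 4
  Position 6 ('g'): window [2,6] length 5 -- new best
  Position 7 ('f'): repeat (last at 5), move window start to 6
  Position 7 ('f'): window [6,7] length 2
  Position 8 ('c'): window [6,8] length 3
  Position 9 ('e'): window [6,9] length 4
  Position 10 ('f'): repeat (last at 7), move window start to 8
  Position 10 ('f'): window [8,10] length 3
  Position 11 ('c'): repeat (last at 8), move window start to 9
  Position 11 ('c'): window [9,11] length 3
Longest substring with no repeats: "ecbfg" with length 5

5


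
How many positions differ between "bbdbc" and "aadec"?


Comparing "bbdbc" and "aadec" position by position:
  Position 0: 'b' vs 'a' => DIFFER
  Position 1: 'b' vs 'a' => DIFFER
  Position 2: 'd' vs 'd' => same
  Position 3: 'b' vs 'e' => DIFFER
  Position 4: 'c' vs 'c' => same
Positions that differ: 3

3


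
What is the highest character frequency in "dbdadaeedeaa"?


Input: dbdadaeedeaa
Character counts:
  'a': 4
  'b': 1
  'd': 4
  'e': 3
Maximum frequency: 4

4


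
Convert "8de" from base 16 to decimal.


Input: "8de" in base 16
Positional expansion:
  Digit '8' (value 8) x 16^2 = 2048
  Digit 'd' (value 13) x 16^1 = 208
  Digit 'e' (value 14) x 16^0 = 14
Sum = 2270

2270


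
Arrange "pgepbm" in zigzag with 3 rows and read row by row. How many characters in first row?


Zigzag "pgepbm" into 3 rows:
Placing characters:
  'p' => row 0
  'g' => row 1
  'e' => row 2
  'p' => row 1
  'b' => row 0
  'm' => row 1
Rows:
  Row 0: "pb"
  Row 1: "gpm"
  Row 2: "e"
First row length: 2

2


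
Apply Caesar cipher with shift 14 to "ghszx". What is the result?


Caesar cipher: shift "ghszx" by 14
  'g' (pos 6) + 14 = pos 20 = 'u'
  'h' (pos 7) + 14 = pos 21 = 'v'
  's' (pos 18) + 14 = pos 6 = 'g'
  'z' (pos 25) + 14 = pos 13 = 'n'
  'x' (pos 23) + 14 = pos 11 = 'l'
Result: uvgnl

uvgnl


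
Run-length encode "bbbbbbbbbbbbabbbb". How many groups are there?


Input: bbbbbbbbbbbbabbbb
Scanning for consecutive runs:
  Group 1: 'b' x 12 (positions 0-11)
  Group 2: 'a' x 1 (positions 12-12)
  Group 3: 'b' x 4 (positions 13-16)
Total groups: 3

3
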